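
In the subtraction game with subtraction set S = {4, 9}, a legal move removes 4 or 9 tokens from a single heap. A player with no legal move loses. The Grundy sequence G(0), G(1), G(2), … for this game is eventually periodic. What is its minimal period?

13

G(0) = 0
G(1) = mex{} = 0
G(2) = mex{} = 0
G(3) = mex{} = 0
G(4) = mex{0} = 1
G(5) = mex{0} = 1
G(6) = mex{0} = 1
G(7) = mex{0} = 1
G(8) = mex{1} = 0
G(9) = mex{1,0} = 2
G(10) = mex{1,0} = 2
G(11) = mex{1,0} = 2
G(12) = mex{0,0} = 1
G(13) = mex{2,1} = 0
G(14) = mex{2,1} = 0
G(15) = mex{2,1} = 0
G(16) = mex{1,1} = 0
G(17) = mex{0,0} = 1
G(18) = mex{0,2} = 1
G(19) = mex{0,2} = 1
G(20) = mex{0,2} = 1
G(21) = mex{1,1} = 0
G(22) = mex{1,0} = 2
G(23) = mex{1,0} = 2
G(24) = mex{1,0} = 2
G(25) = mex{0,0} = 1
G(26) = mex{2,1} = 0
G(27) = mex{2,1} = 0
G(n+13) = G(n) holds for n = 0,…,8 (a full window of length max(S) = 9), so the sequence is purely periodic with period 13.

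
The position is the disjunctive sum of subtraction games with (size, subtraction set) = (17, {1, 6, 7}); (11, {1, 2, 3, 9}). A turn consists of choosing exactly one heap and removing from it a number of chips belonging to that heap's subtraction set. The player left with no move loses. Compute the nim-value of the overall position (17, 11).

Heap A, S = {1, 6, 7}:
n :  0  1  2  3  4  5  6  7  8  9 10 11 12 13 14 15 16 17
G :  0  1  0  1  0  1  2  3  2  3  2  3  0  1  0  1  0  1
G_A(17) = 1.
Heap B, S = {1, 2, 3, 9}:
G(0) = 0
G(1) = mex{0} = 1
G(2) = mex{1,0} = 2
G(3) = mex{2,1,0} = 3
G(4) = mex{3,2,1} = 0
G(5) = mex{0,3,2} = 1
G(6) = mex{1,0,3} = 2
G(7) = mex{2,1,0} = 3
G(8) = mex{3,2,1} = 0
G(9) = mex{0,3,2,0} = 1
G(10) = mex{1,0,3,1} = 2
G(11) = mex{2,1,0,2} = 3
G_B(11) = 3.
Combined Grundy value = 1 ⊕ 3 = 2.

2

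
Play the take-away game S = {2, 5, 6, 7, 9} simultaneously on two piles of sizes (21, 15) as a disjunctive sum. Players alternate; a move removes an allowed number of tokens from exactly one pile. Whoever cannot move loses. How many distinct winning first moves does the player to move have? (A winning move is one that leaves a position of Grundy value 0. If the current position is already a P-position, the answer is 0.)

All piles use S = {2, 5, 6, 7, 9}:
n :  0  1  2  3  4  5  6  7  8  9 10 11 12 13 14 15 16 17 18 19 20 21
G :  0  0  1  1  0  2  1  3  2  2  3  3  0  4  1  0  0  1  1  2  2  3
Pile A: G(21) = 3.
Pile B: G(15) = 0.
Combined Grundy value = 3 ⊕ 0 = 3.
A winning move leaves total XOR = 0, i.e. changes one component's Grundy value g to g ⊕ X where X is the current total.
Pile A: need g' = 3⊕3 = 0. Options: 21−2→G=2, 21−5→G=0, 21−6→G=0, 21−7→G=1, 21−9→G=0. Hits: 3.
Pile B: need g' = 0⊕3 = 3. Options: 15−2→G=4, 15−5→G=3, 15−6→G=2, 15−7→G=2, 15−9→G=1. Hits: 1.

4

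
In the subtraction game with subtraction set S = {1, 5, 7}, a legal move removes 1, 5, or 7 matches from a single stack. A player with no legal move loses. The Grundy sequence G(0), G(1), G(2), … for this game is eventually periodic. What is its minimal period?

n :  0  1  2  3  4  5  6  7  8  9 10 11 12 13 14
G :  0  1  0  1  0  1  0  1  0  1  0  1  0  1  0
G(n+2) = G(n) holds for n = 0,…,6 (a full window of length max(S) = 7), so the sequence is purely periodic with period 2.

2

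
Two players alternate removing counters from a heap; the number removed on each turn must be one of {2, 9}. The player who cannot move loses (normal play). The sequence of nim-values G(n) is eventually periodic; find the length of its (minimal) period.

11

G(0) = 0
G(1) = mex{} = 0
G(2) = mex{0} = 1
G(3) = mex{0} = 1
G(4) = mex{1} = 0
G(5) = mex{1} = 0
G(6) = mex{0} = 1
G(7) = mex{0} = 1
G(8) = mex{1} = 0
G(9) = mex{1,0} = 2
G(10) = mex{0,0} = 1
G(11) = mex{2,1} = 0
G(12) = mex{1,1} = 0
G(13) = mex{0,0} = 1
G(14) = mex{0,0} = 1
G(15) = mex{1,1} = 0
G(16) = mex{1,1} = 0
G(17) = mex{0,0} = 1
G(18) = mex{0,2} = 1
G(19) = mex{1,1} = 0
G(20) = mex{1,0} = 2
G(21) = mex{0,0} = 1
G(22) = mex{2,1} = 0
G(23) = mex{1,1} = 0
G(n+11) = G(n) holds for n = 0,…,8 (a full window of length max(S) = 9), so the sequence is purely periodic with period 11.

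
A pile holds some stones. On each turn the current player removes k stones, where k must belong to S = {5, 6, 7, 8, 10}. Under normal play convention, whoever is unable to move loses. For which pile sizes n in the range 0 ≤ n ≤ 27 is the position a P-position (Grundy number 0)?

n :  0  1  2  3  4  5  6  7  8  9 10 11 12 13 14 15 16 17 18 19 20 21 22 23 24 25 26 27
G :  0  0  0  0  0  1  1  1  1  1  2  2  2  2  2  0  0  0  0  0  1  1  1  1  1  2  2  2
P-positions are exactly the n with G(n) = 0.

0, 1, 2, 3, 4, 15, 16, 17, 18, 19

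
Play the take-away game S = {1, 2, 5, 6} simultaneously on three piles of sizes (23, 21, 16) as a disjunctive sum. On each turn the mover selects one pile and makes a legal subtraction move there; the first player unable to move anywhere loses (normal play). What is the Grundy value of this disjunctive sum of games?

0

All piles use S = {1, 2, 5, 6}:
n :  0  1  2  3  4  5  6  7  8  9 10 11 12 13 14 15 16 17 18 19 20 21 22 23
G :  0  1  2  0  1  2  3  0  1  2  0  1  2  3  0  1  2  0  1  2  3  0  1  2
Pile A: G(23) = 2.
Pile B: G(21) = 0.
Pile C: G(16) = 2.
Combined Grundy value = 2 ⊕ 0 ⊕ 2 = 0.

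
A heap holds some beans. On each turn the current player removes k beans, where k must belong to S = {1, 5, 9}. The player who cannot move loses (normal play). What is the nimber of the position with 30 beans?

0

n :  0  1  2  3  4  5  6  7  8  9 10 11 12 13 14 15 16 17 18 19 20 21 22 23 24 25 26 27 28 29 30
G :  0  1  0  1  0  1  0  1  0  1  0  1  0  1  0  1  0  1  0  1  0  1  0  1  0  1  0  1  0  1  0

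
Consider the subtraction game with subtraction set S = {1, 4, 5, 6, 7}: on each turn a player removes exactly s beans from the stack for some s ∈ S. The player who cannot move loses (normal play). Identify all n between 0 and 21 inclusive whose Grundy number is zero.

n :  0  1  2  3  4  5  6  7  8  9 10 11 12 13 14 15 16 17 18 19 20 21
G :  0  1  0  1  2  3  2  3  4  5  0  1  0  1  2  3  2  3  4  5  0  1
P-positions are exactly the n with G(n) = 0.

0, 2, 10, 12, 20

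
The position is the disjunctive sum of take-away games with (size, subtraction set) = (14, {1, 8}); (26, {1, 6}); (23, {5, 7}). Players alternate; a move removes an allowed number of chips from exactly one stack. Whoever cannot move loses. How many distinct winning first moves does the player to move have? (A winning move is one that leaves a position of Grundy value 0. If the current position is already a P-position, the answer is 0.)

Stack A, S = {1, 8}:
n :  0  1  2  3  4  5  6  7  8  9 10 11 12 13 14
G :  0  1  0  1  0  1  0  1  2  0  1  0  1  0  1
G_A(14) = 1.
Stack B, S = {1, 6}:
n :  0  1  2  3  4  5  6  7  8  9 10 11 12 13 14 15 16 17 18 19 20 21 22 23 24 25 26
G :  0  1  0  1  0  1  2  0  1  0  1  0  1  2  0  1  0  1  0  1  2  0  1  0  1  0  1
G_B(26) = 1.
Stack C, S = {5, 7}:
n :  0  1  2  3  4  5  6  7  8  9 10 11 12 13 14 15 16 17 18 19 20 21 22 23
G :  0  0  0  0  0  1  1  1  1  1  2  2  0  0  0  0  0  1  1  1  1  1  2  2
G_C(23) = 2.
Combined Grundy value = 1 ⊕ 1 ⊕ 2 = 2.
A winning move leaves total XOR = 0, i.e. changes one component's Grundy value g to g ⊕ X where X is the current total.
Stack A: need g' = 1⊕2 = 3. Options: 14−1→G=0, 14−8→G=0. Hits: 0.
Stack B: need g' = 1⊕2 = 3. Options: 26−1→G=0, 26−6→G=2. Hits: 0.
Stack C: need g' = 2⊕2 = 0. Options: 23−5→G=1, 23−7→G=0. Hits: 1.

1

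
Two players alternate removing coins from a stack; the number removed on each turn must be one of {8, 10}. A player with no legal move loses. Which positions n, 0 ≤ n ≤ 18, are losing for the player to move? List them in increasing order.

G(0) = 0
G(1) = mex{} = 0
G(2) = mex{} = 0
G(3) = mex{} = 0
G(4) = mex{} = 0
G(5) = mex{} = 0
G(6) = mex{} = 0
G(7) = mex{} = 0
G(8) = mex{0} = 1
G(9) = mex{0} = 1
G(10) = mex{0,0} = 1
G(11) = mex{0,0} = 1
G(12) = mex{0,0} = 1
G(13) = mex{0,0} = 1
G(14) = mex{0,0} = 1
G(15) = mex{0,0} = 1
G(16) = mex{1,0} = 2
G(17) = mex{1,0} = 2
G(18) = mex{1,1} = 0
P-positions are exactly the n with G(n) = 0.

0, 1, 2, 3, 4, 5, 6, 7, 18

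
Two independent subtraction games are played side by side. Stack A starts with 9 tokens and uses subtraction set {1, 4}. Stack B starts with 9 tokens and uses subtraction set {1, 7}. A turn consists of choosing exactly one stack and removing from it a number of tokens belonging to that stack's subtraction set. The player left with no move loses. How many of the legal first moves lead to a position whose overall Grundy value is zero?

Stack A, S = {1, 4}:
n : 0 1 2 3 4 5 6 7 8 9
G : 0 1 0 1 2 0 1 0 1 2
G_A(9) = 2.
Stack B, S = {1, 7}:
G(0) = 0
G(1) = mex{0} = 1
G(2) = mex{1} = 0
G(3) = mex{0} = 1
G(4) = mex{1} = 0
G(5) = mex{0} = 1
G(6) = mex{1} = 0
G(7) = mex{0,0} = 1
G(8) = mex{1,1} = 0
G(9) = mex{0,0} = 1
G_B(9) = 1.
Combined Grundy value = 2 ⊕ 1 = 3.
A winning move leaves total XOR = 0, i.e. changes one component's Grundy value g to g ⊕ X where X is the current total.
Stack A: need g' = 2⊕3 = 1. Options: 9−1→G=1, 9−4→G=0. Hits: 1.
Stack B: need g' = 1⊕3 = 2. Options: 9−1→G=0, 9−7→G=0. Hits: 0.

1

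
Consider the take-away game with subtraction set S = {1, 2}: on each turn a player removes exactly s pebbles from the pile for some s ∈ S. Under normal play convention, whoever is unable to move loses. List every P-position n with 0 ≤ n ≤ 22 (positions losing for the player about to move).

0, 3, 6, 9, 12, 15, 18, 21

n :  0  1  2  3  4  5  6  7  8  9 10 11 12 13 14 15 16 17 18 19 20 21 22
G :  0  1  2  0  1  2  0  1  2  0  1  2  0  1  2  0  1  2  0  1  2  0  1
P-positions are exactly the n with G(n) = 0.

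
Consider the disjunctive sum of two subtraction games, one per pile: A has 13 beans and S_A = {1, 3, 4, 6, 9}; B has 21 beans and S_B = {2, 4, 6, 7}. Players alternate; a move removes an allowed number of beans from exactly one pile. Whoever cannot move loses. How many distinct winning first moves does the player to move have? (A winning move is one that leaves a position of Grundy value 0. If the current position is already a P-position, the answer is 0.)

0

Pile A, S = {1, 3, 4, 6, 9}:
G(0) = 0
G(1) = mex{0} = 1
G(2) = mex{1} = 0
G(3) = mex{0,0} = 1
G(4) = mex{1,1,0} = 2
G(5) = mex{2,0,1} = 3
G(6) = mex{3,1,0,0} = 2
G(7) = mex{2,2,1,1} = 0
G(8) = mex{0,3,2,0} = 1
G(9) = mex{1,2,3,1,0} = 4
G(10) = mex{4,0,2,2,1} = 3
G(11) = mex{3,1,0,3,0} = 2
G(12) = mex{2,4,1,2,1} = 0
G(13) = mex{0,3,4,0,2} = 1
G_A(13) = 1.
Pile B, S = {2, 4, 6, 7}:
G(0) = 0
G(1) = mex{} = 0
G(2) = mex{0} = 1
G(3) = mex{0} = 1
G(4) = mex{1,0} = 2
G(5) = mex{1,0} = 2
G(6) = mex{2,1,0} = 3
G(7) = mex{2,1,0,0} = 3
G(8) = mex{3,2,1,0} = 4
G(9) = mex{3,2,1,1} = 0
G(10) = mex{4,3,2,1} = 0
G(11) = mex{0,3,2,2} = 1
G(12) = mex{0,4,3,2} = 1
G(13) = mex{1,0,3,3} = 2
G(14) = mex{1,0,4,3} = 2
G(15) = mex{2,1,0,4} = 3
G(16) = mex{2,1,0,0} = 3
G(17) = mex{3,2,1,0} = 4
G(18) = mex{3,2,1,1} = 0
G(19) = mex{4,3,2,1} = 0
G(20) = mex{0,3,2,2} = 1
G(21) = mex{0,4,3,2} = 1
G_B(21) = 1.
Combined Grundy value = 1 ⊕ 1 = 0.
A winning move leaves total XOR = 0, i.e. changes one component's Grundy value g to g ⊕ X where X is the current total.
Pile A: target g' = 1⊕0 = 1, but every legal move changes the Grundy value (mex property), so 0 moves.
Pile B: target g' = 1⊕0 = 1, but every legal move changes the Grundy value (mex property), so 0 moves.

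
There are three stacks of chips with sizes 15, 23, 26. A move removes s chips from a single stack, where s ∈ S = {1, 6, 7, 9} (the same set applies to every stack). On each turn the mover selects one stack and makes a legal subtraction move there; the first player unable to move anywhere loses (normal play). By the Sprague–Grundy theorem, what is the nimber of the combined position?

All stacks use S = {1, 6, 7, 9}:
n :  0  1  2  3  4  5  6  7  8  9 10 11 12 13 14 15 16 17 18 19 20 21 22 23 24 25 26
G :  0  1  0  1  0  1  2  3  2  3  2  3  0  1  0  1  0  1  2  3  2  3  2  3  0  1  0
Stack A: G(15) = 1.
Stack B: G(23) = 3.
Stack C: G(26) = 0.
Combined Grundy value = 1 ⊕ 3 ⊕ 0 = 2.

2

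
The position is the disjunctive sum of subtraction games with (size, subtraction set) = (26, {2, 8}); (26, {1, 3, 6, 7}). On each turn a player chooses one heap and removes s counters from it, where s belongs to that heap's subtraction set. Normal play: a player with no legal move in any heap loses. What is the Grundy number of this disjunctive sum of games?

1

Heap A, S = {2, 8}:
n :  0  1  2  3  4  5  6  7  8  9 10 11 12 13 14 15 16 17 18 19 20 21 22 23 24 25 26
G :  0  0  1  1  0  0  1  1  2  2  0  0  1  1  0  0  1  1  2  2  0  0  1  1  0  0  1
G_A(26) = 1.
Heap B, S = {1, 3, 6, 7}:
n :  0  1  2  3  4  5  6  7  8  9 10 11 12 13 14 15 16 17 18 19 20 21 22 23 24 25 26
G :  0  1  0  1  0  1  2  3  2  3  2  3  0  1  0  1  0  1  2  3  2  3  2  3  0  1  0
G_B(26) = 0.
Combined Grundy value = 1 ⊕ 0 = 1.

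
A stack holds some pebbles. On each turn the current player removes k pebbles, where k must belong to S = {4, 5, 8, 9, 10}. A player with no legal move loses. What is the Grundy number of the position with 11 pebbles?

2

G(0) = 0
G(1) = mex{} = 0
G(2) = mex{} = 0
G(3) = mex{} = 0
G(4) = mex{0} = 1
G(5) = mex{0,0} = 1
G(6) = mex{0,0} = 1
G(7) = mex{0,0} = 1
G(8) = mex{1,0,0} = 2
G(9) = mex{1,1,0,0} = 2
G(10) = mex{1,1,0,0,0} = 2
G(11) = mex{1,1,0,0,0} = 2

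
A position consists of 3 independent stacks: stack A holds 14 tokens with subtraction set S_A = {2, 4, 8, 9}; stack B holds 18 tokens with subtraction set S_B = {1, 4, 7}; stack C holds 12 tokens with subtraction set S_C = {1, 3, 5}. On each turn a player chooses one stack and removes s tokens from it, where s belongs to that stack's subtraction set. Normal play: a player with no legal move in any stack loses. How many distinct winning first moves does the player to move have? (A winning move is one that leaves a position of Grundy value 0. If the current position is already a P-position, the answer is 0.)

8

Stack A, S = {2, 4, 8, 9}:
n :  0  1  2  3  4  5  6  7  8  9 10 11 12 13 14
G :  0  0  1  1  2  2  0  0  1  1  2  2  0  0  1
G_A(14) = 1.
Stack B, S = {1, 4, 7}:
n :  0  1  2  3  4  5  6  7  8  9 10 11 12 13 14 15 16 17 18
G :  0  1  0  1  2  0  1  2  0  1  0  1  2  0  1  2  0  1  0
G_B(18) = 0.
Stack C, S = {1, 3, 5}:
G(0) = 0
G(1) = mex{0} = 1
G(2) = mex{1} = 0
G(3) = mex{0,0} = 1
G(4) = mex{1,1} = 0
G(5) = mex{0,0,0} = 1
G(6) = mex{1,1,1} = 0
G(7) = mex{0,0,0} = 1
G(8) = mex{1,1,1} = 0
G(9) = mex{0,0,0} = 1
G(10) = mex{1,1,1} = 0
G(11) = mex{0,0,0} = 1
G(12) = mex{1,1,1} = 0
G_C(12) = 0.
Combined Grundy value = 1 ⊕ 0 ⊕ 0 = 1.
A winning move leaves total XOR = 0, i.e. changes one component's Grundy value g to g ⊕ X where X is the current total.
Stack A: need g' = 1⊕1 = 0. Options: 14−2→G=0, 14−4→G=2, 14−8→G=0, 14−9→G=2. Hits: 2.
Stack B: need g' = 0⊕1 = 1. Options: 18−1→G=1, 18−4→G=1, 18−7→G=1. Hits: 3.
Stack C: need g' = 0⊕1 = 1. Options: 12−1→G=1, 12−3→G=1, 12−5→G=1. Hits: 3.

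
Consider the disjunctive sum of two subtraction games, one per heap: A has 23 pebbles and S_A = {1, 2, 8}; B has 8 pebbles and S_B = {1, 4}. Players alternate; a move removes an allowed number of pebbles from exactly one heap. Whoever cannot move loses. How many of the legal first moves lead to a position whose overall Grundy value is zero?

2

Heap A, S = {1, 2, 8}:
G(0) = 0
G(1) = mex{0} = 1
G(2) = mex{1,0} = 2
G(3) = mex{2,1} = 0
G(4) = mex{0,2} = 1
G(5) = mex{1,0} = 2
G(6) = mex{2,1} = 0
G(7) = mex{0,2} = 1
G(8) = mex{1,0,0} = 2
G(9) = mex{2,1,1} = 0
G(10) = mex{0,2,2} = 1
G(11) = mex{1,0,0} = 2
G(12) = mex{2,1,1} = 0
G(13) = mex{0,2,2} = 1
G(14) = mex{1,0,0} = 2
G(15) = mex{2,1,1} = 0
G(16) = mex{0,2,2} = 1
G(17) = mex{1,0,0} = 2
G(18) = mex{2,1,1} = 0
G(19) = mex{0,2,2} = 1
G(20) = mex{1,0,0} = 2
G(21) = mex{2,1,1} = 0
G(22) = mex{0,2,2} = 1
G(23) = mex{1,0,0} = 2
G_A(23) = 2.
Heap B, S = {1, 4}:
G(0) = 0
G(1) = mex{0} = 1
G(2) = mex{1} = 0
G(3) = mex{0} = 1
G(4) = mex{1,0} = 2
G(5) = mex{2,1} = 0
G(6) = mex{0,0} = 1
G(7) = mex{1,1} = 0
G(8) = mex{0,2} = 1
G_B(8) = 1.
Combined Grundy value = 2 ⊕ 1 = 3.
A winning move leaves total XOR = 0, i.e. changes one component's Grundy value g to g ⊕ X where X is the current total.
Heap A: need g' = 2⊕3 = 1. Options: 23−1→G=1, 23−2→G=0, 23−8→G=0. Hits: 1.
Heap B: need g' = 1⊕3 = 2. Options: 8−1→G=0, 8−4→G=2. Hits: 1.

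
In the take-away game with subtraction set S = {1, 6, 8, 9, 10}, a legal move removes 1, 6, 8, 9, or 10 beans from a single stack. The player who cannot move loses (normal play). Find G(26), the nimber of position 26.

1

G(0) = 0
G(1) = mex{0} = 1
G(2) = mex{1} = 0
G(3) = mex{0} = 1
G(4) = mex{1} = 0
G(5) = mex{0} = 1
G(6) = mex{1,0} = 2
G(7) = mex{2,1} = 0
G(8) = mex{0,0,0} = 1
G(9) = mex{1,1,1,0} = 2
G(10) = mex{2,0,0,1,0} = 3
G(11) = mex{3,1,1,0,1} = 2
G(12) = mex{2,2,0,1,0} = 3
G(13) = mex{3,0,1,0,1} = 2
G(14) = mex{2,1,2,1,0} = 3
G(15) = mex{3,2,0,2,1} = 4
G(16) = mex{4,3,1,0,2} = 5
G(17) = mex{5,2,2,1,0} = 3
G(18) = mex{3,3,3,2,1} = 0
G(19) = mex{0,2,2,3,2} = 1
G(20) = mex{1,3,3,2,3} = 0
G(21) = mex{0,4,2,3,2} = 1
G(22) = mex{1,5,3,2,3} = 0
G(23) = mex{0,3,4,3,2} = 1
G(24) = mex{1,0,5,4,3} = 2
G(25) = mex{2,1,3,5,4} = 0
G(26) = mex{0,0,0,3,5} = 1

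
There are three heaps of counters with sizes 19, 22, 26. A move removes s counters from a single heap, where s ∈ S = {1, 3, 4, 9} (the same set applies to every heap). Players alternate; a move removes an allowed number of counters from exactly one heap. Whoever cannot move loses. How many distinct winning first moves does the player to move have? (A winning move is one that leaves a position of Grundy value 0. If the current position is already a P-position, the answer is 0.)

All heaps use S = {1, 3, 4, 9}:
G(0) = 0
G(1) = mex{0} = 1
G(2) = mex{1} = 0
G(3) = mex{0,0} = 1
G(4) = mex{1,1,0} = 2
G(5) = mex{2,0,1} = 3
G(6) = mex{3,1,0} = 2
G(7) = mex{2,2,1} = 0
G(8) = mex{0,3,2} = 1
G(9) = mex{1,2,3,0} = 4
G(10) = mex{4,0,2,1} = 3
G(11) = mex{3,1,0,0} = 2
G(12) = mex{2,4,1,1} = 0
G(13) = mex{0,3,4,2} = 1
G(14) = mex{1,2,3,3} = 0
G(15) = mex{0,0,2,2} = 1
G(16) = mex{1,1,0,0} = 2
G(17) = mex{2,0,1,1} = 3
G(18) = mex{3,1,0,4} = 2
G(19) = mex{2,2,1,3} = 0
G(20) = mex{0,3,2,2} = 1
G(21) = mex{1,2,3,0} = 4
G(22) = mex{4,0,2,1} = 3
G(23) = mex{3,1,0,0} = 2
G(24) = mex{2,4,1,1} = 0
G(25) = mex{0,3,4,2} = 1
G(26) = mex{1,2,3,3} = 0
Heap A: G(19) = 0.
Heap B: G(22) = 3.
Heap C: G(26) = 0.
Combined Grundy value = 0 ⊕ 3 ⊕ 0 = 3.
A winning move leaves total XOR = 0, i.e. changes one component's Grundy value g to g ⊕ X where X is the current total.
Heap A: need g' = 0⊕3 = 3. Options: 19−1→G=2, 19−3→G=2, 19−4→G=1, 19−9→G=3. Hits: 1.
Heap B: need g' = 3⊕3 = 0. Options: 22−1→G=4, 22−3→G=0, 22−4→G=2, 22−9→G=1. Hits: 1.
Heap C: need g' = 0⊕3 = 3. Options: 26−1→G=1, 26−3→G=2, 26−4→G=3, 26−9→G=3. Hits: 2.

4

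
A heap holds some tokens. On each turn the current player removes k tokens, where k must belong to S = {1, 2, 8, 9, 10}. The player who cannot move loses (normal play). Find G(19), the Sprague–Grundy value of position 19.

2

G(0) = 0
G(1) = mex{0} = 1
G(2) = mex{1,0} = 2
G(3) = mex{2,1} = 0
G(4) = mex{0,2} = 1
G(5) = mex{1,0} = 2
G(6) = mex{2,1} = 0
G(7) = mex{0,2} = 1
G(8) = mex{1,0,0} = 2
G(9) = mex{2,1,1,0} = 3
G(10) = mex{3,2,2,1,0} = 4
G(11) = mex{4,3,0,2,1} = 5
G(12) = mex{5,4,1,0,2} = 3
G(13) = mex{3,5,2,1,0} = 4
G(14) = mex{4,3,0,2,1} = 5
G(15) = mex{5,4,1,0,2} = 3
G(16) = mex{3,5,2,1,0} = 4
G(17) = mex{4,3,3,2,1} = 0
G(18) = mex{0,4,4,3,2} = 1
G(19) = mex{1,0,5,4,3} = 2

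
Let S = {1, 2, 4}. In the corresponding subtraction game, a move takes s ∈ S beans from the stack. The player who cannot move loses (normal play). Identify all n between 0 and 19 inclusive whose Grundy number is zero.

0, 3, 6, 9, 12, 15, 18

G(0) = 0
G(1) = mex{0} = 1
G(2) = mex{1,0} = 2
G(3) = mex{2,1} = 0
G(4) = mex{0,2,0} = 1
G(5) = mex{1,0,1} = 2
G(6) = mex{2,1,2} = 0
G(7) = mex{0,2,0} = 1
G(8) = mex{1,0,1} = 2
G(9) = mex{2,1,2} = 0
G(10) = mex{0,2,0} = 1
G(11) = mex{1,0,1} = 2
G(12) = mex{2,1,2} = 0
G(13) = mex{0,2,0} = 1
G(14) = mex{1,0,1} = 2
G(15) = mex{2,1,2} = 0
G(16) = mex{0,2,0} = 1
G(17) = mex{1,0,1} = 2
G(18) = mex{2,1,2} = 0
G(19) = mex{0,2,0} = 1
P-positions are exactly the n with G(n) = 0.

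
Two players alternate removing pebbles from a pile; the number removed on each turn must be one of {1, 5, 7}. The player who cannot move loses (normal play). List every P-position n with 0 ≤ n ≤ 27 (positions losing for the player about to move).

0, 2, 4, 6, 8, 10, 12, 14, 16, 18, 20, 22, 24, 26

n :  0  1  2  3  4  5  6  7  8  9 10 11 12 13 14 15 16 17 18 19 20 21 22 23 24 25 26 27
G :  0  1  0  1  0  1  0  1  0  1  0  1  0  1  0  1  0  1  0  1  0  1  0  1  0  1  0  1
P-positions are exactly the n with G(n) = 0.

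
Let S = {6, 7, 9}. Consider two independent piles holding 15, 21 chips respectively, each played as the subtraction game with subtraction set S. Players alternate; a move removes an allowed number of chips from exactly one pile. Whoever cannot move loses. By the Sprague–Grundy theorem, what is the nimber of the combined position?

All piles use S = {6, 7, 9}:
G(0) = 0
G(1) = mex{} = 0
G(2) = mex{} = 0
G(3) = mex{} = 0
G(4) = mex{} = 0
G(5) = mex{} = 0
G(6) = mex{0} = 1
G(7) = mex{0,0} = 1
G(8) = mex{0,0} = 1
G(9) = mex{0,0,0} = 1
G(10) = mex{0,0,0} = 1
G(11) = mex{0,0,0} = 1
G(12) = mex{1,0,0} = 2
G(13) = mex{1,1,0} = 2
G(14) = mex{1,1,0} = 2
G(15) = mex{1,1,1} = 0
G(16) = mex{1,1,1} = 0
G(17) = mex{1,1,1} = 0
G(18) = mex{2,1,1} = 0
G(19) = mex{2,2,1} = 0
G(20) = mex{2,2,1} = 0
G(21) = mex{0,2,2} = 1
Pile A: G(15) = 0.
Pile B: G(21) = 1.
Combined Grundy value = 0 ⊕ 1 = 1.

1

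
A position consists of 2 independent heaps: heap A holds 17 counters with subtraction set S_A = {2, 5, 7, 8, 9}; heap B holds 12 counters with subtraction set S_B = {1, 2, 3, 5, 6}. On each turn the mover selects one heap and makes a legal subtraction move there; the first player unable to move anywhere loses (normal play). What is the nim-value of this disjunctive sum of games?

Heap A, S = {2, 5, 7, 8, 9}:
n :  0  1  2  3  4  5  6  7  8  9 10 11 12 13 14 15 16 17
G :  0  0  1  1  0  2  1  3  2  2  3  3  4  4  0  0  1  1
G_A(17) = 1.
Heap B, S = {1, 2, 3, 5, 6}:
n :  0  1  2  3  4  5  6  7  8  9 10 11 12
G :  0  1  2  3  0  1  2  3  0  1  2  3  0
G_B(12) = 0.
Combined Grundy value = 1 ⊕ 0 = 1.

1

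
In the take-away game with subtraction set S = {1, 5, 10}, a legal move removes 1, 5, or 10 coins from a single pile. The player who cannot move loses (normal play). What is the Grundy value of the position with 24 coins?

1

n :  0  1  2  3  4  5  6  7  8  9 10 11 12 13 14 15 16 17 18 19 20 21 22 23 24
G :  0  1  0  1  0  1  0  1  0  1  2  3  2  3  2  0  1  0  1  0  1  0  1  0  1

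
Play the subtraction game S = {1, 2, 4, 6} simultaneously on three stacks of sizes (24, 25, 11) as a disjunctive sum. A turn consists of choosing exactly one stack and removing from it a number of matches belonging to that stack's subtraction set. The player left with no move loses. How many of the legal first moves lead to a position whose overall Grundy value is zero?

4

All stacks use S = {1, 2, 4, 6}:
n :  0  1  2  3  4  5  6  7  8  9 10 11 12 13 14 15 16 17 18 19 20 21 22 23 24 25
G :  0  1  2  0  1  2  3  4  0  1  2  0  1  2  3  4  0  1  2  0  1  2  3  4  0  1
Stack A: G(24) = 0.
Stack B: G(25) = 1.
Stack C: G(11) = 0.
Combined Grundy value = 0 ⊕ 1 ⊕ 0 = 1.
A winning move leaves total XOR = 0, i.e. changes one component's Grundy value g to g ⊕ X where X is the current total.
Stack A: need g' = 0⊕1 = 1. Options: 24−1→G=4, 24−2→G=3, 24−4→G=1, 24−6→G=2. Hits: 1.
Stack B: need g' = 1⊕1 = 0. Options: 25−1→G=0, 25−2→G=4, 25−4→G=2, 25−6→G=0. Hits: 2.
Stack C: need g' = 0⊕1 = 1. Options: 11−1→G=2, 11−2→G=1, 11−4→G=4, 11−6→G=2. Hits: 1.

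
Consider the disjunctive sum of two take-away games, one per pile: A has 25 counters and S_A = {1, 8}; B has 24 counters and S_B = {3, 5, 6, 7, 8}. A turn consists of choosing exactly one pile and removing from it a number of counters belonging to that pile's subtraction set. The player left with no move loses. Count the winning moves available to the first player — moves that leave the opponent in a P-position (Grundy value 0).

Pile A, S = {1, 8}:
G(0) = 0
G(1) = mex{0} = 1
G(2) = mex{1} = 0
G(3) = mex{0} = 1
G(4) = mex{1} = 0
G(5) = mex{0} = 1
G(6) = mex{1} = 0
G(7) = mex{0} = 1
G(8) = mex{1,0} = 2
G(9) = mex{2,1} = 0
G(10) = mex{0,0} = 1
G(11) = mex{1,1} = 0
G(12) = mex{0,0} = 1
G(13) = mex{1,1} = 0
G(14) = mex{0,0} = 1
G(15) = mex{1,1} = 0
G(16) = mex{0,2} = 1
G(17) = mex{1,0} = 2
G(18) = mex{2,1} = 0
G(19) = mex{0,0} = 1
G(20) = mex{1,1} = 0
G(21) = mex{0,0} = 1
G(22) = mex{1,1} = 0
G(23) = mex{0,0} = 1
G(24) = mex{1,1} = 0
G(25) = mex{0,2} = 1
G_A(25) = 1.
Pile B, S = {3, 5, 6, 7, 8}:
G(0) = 0
G(1) = mex{} = 0
G(2) = mex{} = 0
G(3) = mex{0} = 1
G(4) = mex{0} = 1
G(5) = mex{0,0} = 1
G(6) = mex{1,0,0} = 2
G(7) = mex{1,0,0,0} = 2
G(8) = mex{1,1,0,0,0} = 2
G(9) = mex{2,1,1,0,0} = 3
G(10) = mex{2,1,1,1,0} = 3
G(11) = mex{2,2,1,1,1} = 0
G(12) = mex{3,2,2,1,1} = 0
G(13) = mex{3,2,2,2,1} = 0
G(14) = mex{0,3,2,2,2} = 1
G(15) = mex{0,3,3,2,2} = 1
G(16) = mex{0,0,3,3,2} = 1
G(17) = mex{1,0,0,3,3} = 2
G(18) = mex{1,0,0,0,3} = 2
G(19) = mex{1,1,0,0,0} = 2
G(20) = mex{2,1,1,0,0} = 3
G(21) = mex{2,1,1,1,0} = 3
G(22) = mex{2,2,1,1,1} = 0
G(23) = mex{3,2,2,1,1} = 0
G(24) = mex{3,2,2,2,1} = 0
G_B(24) = 0.
Combined Grundy value = 1 ⊕ 0 = 1.
A winning move leaves total XOR = 0, i.e. changes one component's Grundy value g to g ⊕ X where X is the current total.
Pile A: need g' = 1⊕1 = 0. Options: 25−1→G=0, 25−8→G=2. Hits: 1.
Pile B: need g' = 0⊕1 = 1. Options: 24−3→G=3, 24−5→G=2, 24−6→G=2, 24−7→G=2, 24−8→G=1. Hits: 1.

2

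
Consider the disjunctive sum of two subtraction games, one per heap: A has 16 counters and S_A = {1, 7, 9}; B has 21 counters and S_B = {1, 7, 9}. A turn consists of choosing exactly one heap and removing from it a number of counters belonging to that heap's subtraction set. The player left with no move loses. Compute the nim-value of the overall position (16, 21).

Heap A, S = {1, 7, 9}:
G(0) = 0
G(1) = mex{0} = 1
G(2) = mex{1} = 0
G(3) = mex{0} = 1
G(4) = mex{1} = 0
G(5) = mex{0} = 1
G(6) = mex{1} = 0
G(7) = mex{0,0} = 1
G(8) = mex{1,1} = 0
G(9) = mex{0,0,0} = 1
G(10) = mex{1,1,1} = 0
G(11) = mex{0,0,0} = 1
G(12) = mex{1,1,1} = 0
G(13) = mex{0,0,0} = 1
G(14) = mex{1,1,1} = 0
G(15) = mex{0,0,0} = 1
G(16) = mex{1,1,1} = 0
G_A(16) = 0.
Heap B, S = {1, 7, 9}:
G(0) = 0
G(1) = mex{0} = 1
G(2) = mex{1} = 0
G(3) = mex{0} = 1
G(4) = mex{1} = 0
G(5) = mex{0} = 1
G(6) = mex{1} = 0
G(7) = mex{0,0} = 1
G(8) = mex{1,1} = 0
G(9) = mex{0,0,0} = 1
G(10) = mex{1,1,1} = 0
G(11) = mex{0,0,0} = 1
G(12) = mex{1,1,1} = 0
G(13) = mex{0,0,0} = 1
G(14) = mex{1,1,1} = 0
G(15) = mex{0,0,0} = 1
G(16) = mex{1,1,1} = 0
G(17) = mex{0,0,0} = 1
G(18) = mex{1,1,1} = 0
G(19) = mex{0,0,0} = 1
G(20) = mex{1,1,1} = 0
G(21) = mex{0,0,0} = 1
G_B(21) = 1.
Combined Grundy value = 0 ⊕ 1 = 1.

1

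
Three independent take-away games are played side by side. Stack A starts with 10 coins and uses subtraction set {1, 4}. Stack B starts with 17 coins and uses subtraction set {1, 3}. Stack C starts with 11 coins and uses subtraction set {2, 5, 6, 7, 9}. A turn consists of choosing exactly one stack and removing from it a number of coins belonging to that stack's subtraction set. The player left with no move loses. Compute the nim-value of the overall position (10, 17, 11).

2

Stack A, S = {1, 4}:
n :  0  1  2  3  4  5  6  7  8  9 10
G :  0  1  0  1  2  0  1  0  1  2  0
G_A(10) = 0.
Stack B, S = {1, 3}:
G(0) = 0
G(1) = mex{0} = 1
G(2) = mex{1} = 0
G(3) = mex{0,0} = 1
G(4) = mex{1,1} = 0
G(5) = mex{0,0} = 1
G(6) = mex{1,1} = 0
G(7) = mex{0,0} = 1
G(8) = mex{1,1} = 0
G(9) = mex{0,0} = 1
G(10) = mex{1,1} = 0
G(11) = mex{0,0} = 1
G(12) = mex{1,1} = 0
G(13) = mex{0,0} = 1
G(14) = mex{1,1} = 0
G(15) = mex{0,0} = 1
G(16) = mex{1,1} = 0
G(17) = mex{0,0} = 1
G_B(17) = 1.
Stack C, S = {2, 5, 6, 7, 9}:
n :  0  1  2  3  4  5  6  7  8  9 10 11
G :  0  0  1  1  0  2  1  3  2  2  3  3
G_C(11) = 3.
Combined Grundy value = 0 ⊕ 1 ⊕ 3 = 2.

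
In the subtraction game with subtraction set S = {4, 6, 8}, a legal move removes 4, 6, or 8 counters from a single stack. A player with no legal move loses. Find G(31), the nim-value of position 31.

G(0) = 0
G(1) = mex{} = 0
G(2) = mex{} = 0
G(3) = mex{} = 0
G(4) = mex{0} = 1
G(5) = mex{0} = 1
G(6) = mex{0,0} = 1
G(7) = mex{0,0} = 1
G(8) = mex{1,0,0} = 2
G(9) = mex{1,0,0} = 2
G(10) = mex{1,1,0} = 2
G(11) = mex{1,1,0} = 2
G(12) = mex{2,1,1} = 0
G(13) = mex{2,1,1} = 0
G(14) = mex{2,2,1} = 0
G(15) = mex{2,2,1} = 0
G(16) = mex{0,2,2} = 1
G(17) = mex{0,2,2} = 1
G(18) = mex{0,0,2} = 1
G(19) = mex{0,0,2} = 1
G(20) = mex{1,0,0} = 2
G(21) = mex{1,0,0} = 2
G(22) = mex{1,1,0} = 2
G(23) = mex{1,1,0} = 2
G(24) = mex{2,1,1} = 0
G(25) = mex{2,1,1} = 0
G(26) = mex{2,2,1} = 0
G(27) = mex{2,2,1} = 0
G(28) = mex{0,2,2} = 1
G(29) = mex{0,2,2} = 1
G(30) = mex{0,0,2} = 1
G(31) = mex{0,0,2} = 1

1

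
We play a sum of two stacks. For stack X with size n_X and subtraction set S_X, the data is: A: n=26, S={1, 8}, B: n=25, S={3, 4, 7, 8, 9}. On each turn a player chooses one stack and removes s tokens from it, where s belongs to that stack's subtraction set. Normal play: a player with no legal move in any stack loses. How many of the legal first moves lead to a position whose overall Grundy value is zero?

2

Stack A, S = {1, 8}:
n :  0  1  2  3  4  5  6  7  8  9 10 11 12 13 14 15 16 17 18 19 20 21 22 23 24 25 26
G :  0  1  0  1  0  1  0  1  2  0  1  0  1  0  1  0  1  2  0  1  0  1  0  1  0  1  2
G_A(26) = 2.
Stack B, S = {3, 4, 7, 8, 9}:
G(0) = 0
G(1) = mex{} = 0
G(2) = mex{} = 0
G(3) = mex{0} = 1
G(4) = mex{0,0} = 1
G(5) = mex{0,0} = 1
G(6) = mex{1,0} = 2
G(7) = mex{1,1,0} = 2
G(8) = mex{1,1,0,0} = 2
G(9) = mex{2,1,0,0,0} = 3
G(10) = mex{2,2,1,0,0} = 3
G(11) = mex{2,2,1,1,0} = 3
G(12) = mex{3,2,1,1,1} = 0
G(13) = mex{3,3,2,1,1} = 0
G(14) = mex{3,3,2,2,1} = 0
G(15) = mex{0,3,2,2,2} = 1
G(16) = mex{0,0,3,2,2} = 1
G(17) = mex{0,0,3,3,2} = 1
G(18) = mex{1,0,3,3,3} = 2
G(19) = mex{1,1,0,3,3} = 2
G(20) = mex{1,1,0,0,3} = 2
G(21) = mex{2,1,0,0,0} = 3
G(22) = mex{2,2,1,0,0} = 3
G(23) = mex{2,2,1,1,0} = 3
G(24) = mex{3,2,1,1,1} = 0
G(25) = mex{3,3,2,1,1} = 0
G_B(25) = 0.
Combined Grundy value = 2 ⊕ 0 = 2.
A winning move leaves total XOR = 0, i.e. changes one component's Grundy value g to g ⊕ X where X is the current total.
Stack A: need g' = 2⊕2 = 0. Options: 26−1→G=1, 26−8→G=0. Hits: 1.
Stack B: need g' = 0⊕2 = 2. Options: 25−3→G=3, 25−4→G=3, 25−7→G=2, 25−8→G=1, 25−9→G=1. Hits: 1.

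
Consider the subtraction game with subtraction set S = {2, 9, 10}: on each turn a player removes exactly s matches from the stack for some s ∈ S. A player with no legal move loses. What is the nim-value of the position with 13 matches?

2

n :  0  1  2  3  4  5  6  7  8  9 10 11 12 13
G :  0  0  1  1  0  0  1  1  0  2  1  3  0  2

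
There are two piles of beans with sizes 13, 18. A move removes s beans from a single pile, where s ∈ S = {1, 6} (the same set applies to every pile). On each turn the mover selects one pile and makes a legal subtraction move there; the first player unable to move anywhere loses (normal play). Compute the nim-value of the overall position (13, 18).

All piles use S = {1, 6}:
G(0) = 0
G(1) = mex{0} = 1
G(2) = mex{1} = 0
G(3) = mex{0} = 1
G(4) = mex{1} = 0
G(5) = mex{0} = 1
G(6) = mex{1,0} = 2
G(7) = mex{2,1} = 0
G(8) = mex{0,0} = 1
G(9) = mex{1,1} = 0
G(10) = mex{0,0} = 1
G(11) = mex{1,1} = 0
G(12) = mex{0,2} = 1
G(13) = mex{1,0} = 2
G(14) = mex{2,1} = 0
G(15) = mex{0,0} = 1
G(16) = mex{1,1} = 0
G(17) = mex{0,0} = 1
G(18) = mex{1,1} = 0
Pile A: G(13) = 2.
Pile B: G(18) = 0.
Combined Grundy value = 2 ⊕ 0 = 2.

2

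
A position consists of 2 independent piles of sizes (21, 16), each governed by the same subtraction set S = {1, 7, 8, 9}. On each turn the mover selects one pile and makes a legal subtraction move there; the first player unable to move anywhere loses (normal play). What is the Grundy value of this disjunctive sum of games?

1

All piles use S = {1, 7, 8, 9}:
G(0) = 0
G(1) = mex{0} = 1
G(2) = mex{1} = 0
G(3) = mex{0} = 1
G(4) = mex{1} = 0
G(5) = mex{0} = 1
G(6) = mex{1} = 0
G(7) = mex{0,0} = 1
G(8) = mex{1,1,0} = 2
G(9) = mex{2,0,1,0} = 3
G(10) = mex{3,1,0,1} = 2
G(11) = mex{2,0,1,0} = 3
G(12) = mex{3,1,0,1} = 2
G(13) = mex{2,0,1,0} = 3
G(14) = mex{3,1,0,1} = 2
G(15) = mex{2,2,1,0} = 3
G(16) = mex{3,3,2,1} = 0
G(17) = mex{0,2,3,2} = 1
G(18) = mex{1,3,2,3} = 0
G(19) = mex{0,2,3,2} = 1
G(20) = mex{1,3,2,3} = 0
G(21) = mex{0,2,3,2} = 1
Pile A: G(21) = 1.
Pile B: G(16) = 0.
Combined Grundy value = 1 ⊕ 0 = 1.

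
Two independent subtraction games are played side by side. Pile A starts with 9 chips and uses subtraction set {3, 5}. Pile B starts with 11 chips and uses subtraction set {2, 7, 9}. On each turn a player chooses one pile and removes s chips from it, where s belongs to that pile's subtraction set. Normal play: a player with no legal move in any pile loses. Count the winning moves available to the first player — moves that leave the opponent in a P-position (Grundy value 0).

1

Pile A, S = {3, 5}:
G(0) = 0
G(1) = mex{} = 0
G(2) = mex{} = 0
G(3) = mex{0} = 1
G(4) = mex{0} = 1
G(5) = mex{0,0} = 1
G(6) = mex{1,0} = 2
G(7) = mex{1,0} = 2
G(8) = mex{1,1} = 0
G(9) = mex{2,1} = 0
G_A(9) = 0.
Pile B, S = {2, 7, 9}:
G(0) = 0
G(1) = mex{} = 0
G(2) = mex{0} = 1
G(3) = mex{0} = 1
G(4) = mex{1} = 0
G(5) = mex{1} = 0
G(6) = mex{0} = 1
G(7) = mex{0,0} = 1
G(8) = mex{1,0} = 2
G(9) = mex{1,1,0} = 2
G(10) = mex{2,1,0} = 3
G(11) = mex{2,0,1} = 3
G_B(11) = 3.
Combined Grundy value = 0 ⊕ 3 = 3.
A winning move leaves total XOR = 0, i.e. changes one component's Grundy value g to g ⊕ X where X is the current total.
Pile A: need g' = 0⊕3 = 3. Options: 9−3→G=2, 9−5→G=1. Hits: 0.
Pile B: need g' = 3⊕3 = 0. Options: 11−2→G=2, 11−7→G=0, 11−9→G=1. Hits: 1.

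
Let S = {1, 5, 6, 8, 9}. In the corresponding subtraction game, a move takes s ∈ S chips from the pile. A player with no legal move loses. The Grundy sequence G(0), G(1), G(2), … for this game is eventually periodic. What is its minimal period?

n :  0  1  2  3  4  5  6  7  8  9 10 11 12 13 14 15 16 17 18 19 20 21 22 23 24 25 26 27 28 29
G :  0  1  0  1  0  1  2  3  2  3  2  3  4  5  0  1  0  1  0  1  2  3  2  3  2  3  4  5  0  1
G(n+14) = G(n) holds for n = 0,…,8 (a full window of length max(S) = 9), so the sequence is purely periodic with period 14.

14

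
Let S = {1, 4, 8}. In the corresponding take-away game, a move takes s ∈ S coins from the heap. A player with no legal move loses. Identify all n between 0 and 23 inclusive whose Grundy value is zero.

n :  0  1  2  3  4  5  6  7  8  9 10 11 12 13 14 15 16 17 18 19 20 21 22 23
G :  0  1  0  1  2  0  1  0  1  2  3  2  0  1  0  1  2  0  1  0  1  2  3  2
P-positions are exactly the n with G(n) = 0.

0, 2, 5, 7, 12, 14, 17, 19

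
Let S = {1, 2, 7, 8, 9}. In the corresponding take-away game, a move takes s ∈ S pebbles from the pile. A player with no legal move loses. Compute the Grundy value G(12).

G(0) = 0
G(1) = mex{0} = 1
G(2) = mex{1,0} = 2
G(3) = mex{2,1} = 0
G(4) = mex{0,2} = 1
G(5) = mex{1,0} = 2
G(6) = mex{2,1} = 0
G(7) = mex{0,2,0} = 1
G(8) = mex{1,0,1,0} = 2
G(9) = mex{2,1,2,1,0} = 3
G(10) = mex{3,2,0,2,1} = 4
G(11) = mex{4,3,1,0,2} = 5
G(12) = mex{5,4,2,1,0} = 3

3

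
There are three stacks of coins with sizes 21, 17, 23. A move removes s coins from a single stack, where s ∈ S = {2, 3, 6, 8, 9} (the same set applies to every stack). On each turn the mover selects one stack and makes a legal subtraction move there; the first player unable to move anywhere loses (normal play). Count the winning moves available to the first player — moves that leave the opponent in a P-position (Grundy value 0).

All stacks use S = {2, 3, 6, 8, 9}:
G(0) = 0
G(1) = mex{} = 0
G(2) = mex{0} = 1
G(3) = mex{0,0} = 1
G(4) = mex{1,0} = 2
G(5) = mex{1,1} = 0
G(6) = mex{2,1,0} = 3
G(7) = mex{0,2,0} = 1
G(8) = mex{3,0,1,0} = 2
G(9) = mex{1,3,1,0,0} = 2
G(10) = mex{2,1,2,1,0} = 3
G(11) = mex{2,2,0,1,1} = 3
G(12) = mex{3,2,3,2,1} = 0
G(13) = mex{3,3,1,0,2} = 4
G(14) = mex{0,3,2,3,0} = 1
G(15) = mex{4,0,2,1,3} = 5
G(16) = mex{1,4,3,2,1} = 0
G(17) = mex{5,1,3,2,2} = 0
G(18) = mex{0,5,0,3,2} = 1
G(19) = mex{0,0,4,3,3} = 1
G(20) = mex{1,0,1,0,3} = 2
G(21) = mex{1,1,5,4,0} = 2
G(22) = mex{2,1,0,1,4} = 3
G(23) = mex{2,2,0,5,1} = 3
Stack A: G(21) = 2.
Stack B: G(17) = 0.
Stack C: G(23) = 3.
Combined Grundy value = 2 ⊕ 0 ⊕ 3 = 1.
A winning move leaves total XOR = 0, i.e. changes one component's Grundy value g to g ⊕ X where X is the current total.
Stack A: need g' = 2⊕1 = 3. Options: 21−2→G=1, 21−3→G=1, 21−6→G=5, 21−8→G=4, 21−9→G=0. Hits: 0.
Stack B: need g' = 0⊕1 = 1. Options: 17−2→G=5, 17−3→G=1, 17−6→G=3, 17−8→G=2, 17−9→G=2. Hits: 1.
Stack C: need g' = 3⊕1 = 2. Options: 23−2→G=2, 23−3→G=2, 23−6→G=0, 23−8→G=5, 23−9→G=1. Hits: 2.

3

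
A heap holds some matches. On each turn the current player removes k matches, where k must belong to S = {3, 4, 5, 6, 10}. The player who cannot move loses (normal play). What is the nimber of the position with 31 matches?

2

G(0) = 0
G(1) = mex{} = 0
G(2) = mex{} = 0
G(3) = mex{0} = 1
G(4) = mex{0,0} = 1
G(5) = mex{0,0,0} = 1
G(6) = mex{1,0,0,0} = 2
G(7) = mex{1,1,0,0} = 2
G(8) = mex{1,1,1,0} = 2
G(9) = mex{2,1,1,1} = 0
G(10) = mex{2,2,1,1,0} = 3
G(11) = mex{2,2,2,1,0} = 3
G(12) = mex{0,2,2,2,0} = 1
G(13) = mex{3,0,2,2,1} = 4
G(14) = mex{3,3,0,2,1} = 4
G(15) = mex{1,3,3,0,1} = 2
G(16) = mex{4,1,3,3,2} = 0
G(17) = mex{4,4,1,3,2} = 0
G(18) = mex{2,4,4,1,2} = 0
G(19) = mex{0,2,4,4,0} = 1
G(20) = mex{0,0,2,4,3} = 1
G(21) = mex{0,0,0,2,3} = 1
G(22) = mex{1,0,0,0,1} = 2
G(23) = mex{1,1,0,0,4} = 2
G(24) = mex{1,1,1,0,4} = 2
G(25) = mex{2,1,1,1,2} = 0
G(26) = mex{2,2,1,1,0} = 3
G(27) = mex{2,2,2,1,0} = 3
G(28) = mex{0,2,2,2,0} = 1
G(29) = mex{3,0,2,2,1} = 4
G(30) = mex{3,3,0,2,1} = 4
G(31) = mex{1,3,3,0,1} = 2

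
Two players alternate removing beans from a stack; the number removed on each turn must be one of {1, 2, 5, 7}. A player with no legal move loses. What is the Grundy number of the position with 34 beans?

1

G(0) = 0
G(1) = mex{0} = 1
G(2) = mex{1,0} = 2
G(3) = mex{2,1} = 0
G(4) = mex{0,2} = 1
G(5) = mex{1,0,0} = 2
G(6) = mex{2,1,1} = 0
G(7) = mex{0,2,2,0} = 1
G(8) = mex{1,0,0,1} = 2
G(9) = mex{2,1,1,2} = 0
G(10) = mex{0,2,2,0} = 1
G(11) = mex{1,0,0,1} = 2
G(12) = mex{2,1,1,2} = 0
G(13) = mex{0,2,2,0} = 1
G(14) = mex{1,0,0,1} = 2
G(15) = mex{2,1,1,2} = 0
G(16) = mex{0,2,2,0} = 1
G(17) = mex{1,0,0,1} = 2
G(18) = mex{2,1,1,2} = 0
G(19) = mex{0,2,2,0} = 1
G(20) = mex{1,0,0,1} = 2
G(21) = mex{2,1,1,2} = 0
G(22) = mex{0,2,2,0} = 1
G(23) = mex{1,0,0,1} = 2
G(24) = mex{2,1,1,2} = 0
G(25) = mex{0,2,2,0} = 1
G(26) = mex{1,0,0,1} = 2
G(27) = mex{2,1,1,2} = 0
G(28) = mex{0,2,2,0} = 1
G(29) = mex{1,0,0,1} = 2
G(30) = mex{2,1,1,2} = 0
G(31) = mex{0,2,2,0} = 1
G(32) = mex{1,0,0,1} = 2
G(33) = mex{2,1,1,2} = 0
G(34) = mex{0,2,2,0} = 1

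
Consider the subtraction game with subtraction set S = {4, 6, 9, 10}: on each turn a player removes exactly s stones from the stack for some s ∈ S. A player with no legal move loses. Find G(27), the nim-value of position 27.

G(0) = 0
G(1) = mex{} = 0
G(2) = mex{} = 0
G(3) = mex{} = 0
G(4) = mex{0} = 1
G(5) = mex{0} = 1
G(6) = mex{0,0} = 1
G(7) = mex{0,0} = 1
G(8) = mex{1,0} = 2
G(9) = mex{1,0,0} = 2
G(10) = mex{1,1,0,0} = 2
G(11) = mex{1,1,0,0} = 2
G(12) = mex{2,1,0,0} = 3
G(13) = mex{2,1,1,0} = 3
G(14) = mex{2,2,1,1} = 0
G(15) = mex{2,2,1,1} = 0
G(16) = mex{3,2,1,1} = 0
G(17) = mex{3,2,2,1} = 0
G(18) = mex{0,3,2,2} = 1
G(19) = mex{0,3,2,2} = 1
G(20) = mex{0,0,2,2} = 1
G(21) = mex{0,0,3,2} = 1
G(22) = mex{1,0,3,3} = 2
G(23) = mex{1,0,0,3} = 2
G(24) = mex{1,1,0,0} = 2
G(25) = mex{1,1,0,0} = 2
G(26) = mex{2,1,0,0} = 3
G(27) = mex{2,1,1,0} = 3

3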